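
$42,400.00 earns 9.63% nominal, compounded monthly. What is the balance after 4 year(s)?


Formula: FV = P * (1 + r/m)^(m*t)
Period rate: r/m = 0.0963 / 12 = 0.008025
Total periods: m*t = 12 * 4 = 48
Growth factor: (1 + 0.008025)^48 = 1.46765
FV = $42,400.00 * 1.46765 = $62,228.37

$62,228.37


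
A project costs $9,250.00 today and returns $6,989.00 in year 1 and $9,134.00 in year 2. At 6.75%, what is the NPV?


Formula: NPV = C0 + C1/(1+r) + C2/(1+r)^2
Discount C1: $6,989.00 / (1 + 0.0675) = $6,547.07
Discount C2: $9,134.00 / (1 + 0.0675)^2 = $8,015.40
NPV = -$9,250.00 + $6,547.07 + $8,015.40 = $5,312.47

$5,312.47


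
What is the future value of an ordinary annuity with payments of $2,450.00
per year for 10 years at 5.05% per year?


Formula: FV = PMT * ((1+r)^n - 1) / r
Growth factor: (1 + 0.0505)^10 = 1.636668
Numerator: 1.636668 - 1 = 0.636668
FV = $2,450.00 * 0.636668 / 0.0505 = $30,887.85

$30,887.85


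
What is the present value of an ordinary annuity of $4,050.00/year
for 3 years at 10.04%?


Formula: PV = PMT * (1 - (1+r)^(-n)) / r
Discount factor: (1 + 0.1004)^(-3) = 0.750496
Bracket: 1 - 0.750496 = 0.249504
PV = $4,050.00 * 0.249504 / 0.1004 = $10,064.66

$10,064.66


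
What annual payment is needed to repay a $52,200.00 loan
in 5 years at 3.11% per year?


Formula: PMT = PV * r / (1 - (1+r)^(-n))
Denominator: 1 - (1 + 0.0311)^(-5) = 0.141983
Numerator: $52,200.00 * 0.0311 = 1623.42
PMT = 1623.42 / 0.141983 = $11,433.93

$11,433.93


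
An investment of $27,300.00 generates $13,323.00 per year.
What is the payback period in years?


Formula: Payback = investment / annual cash flow
Substituting: Payback = $27,300.00 / $13,323.00
Payback = 2.0491 years

2.0491 years


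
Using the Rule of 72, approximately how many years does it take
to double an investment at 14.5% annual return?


Formula: Years ≈ 72 / r
Substituting: Years ≈ 72 / 14.5
Years ≈ 5.0

5.0 years


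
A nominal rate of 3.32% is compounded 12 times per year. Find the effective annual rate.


Formula: EAR = (1 + r/m)^m - 1
Period rate: r/m = 0.0332 / 12 = 0.002767
Compounding: (1 + 0.002767)^12 = 1.03371
EAR = 1.03371 - 1 = 0.03371

0.03371


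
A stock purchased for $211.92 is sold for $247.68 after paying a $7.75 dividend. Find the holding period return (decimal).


Formula: HPR = (P1 - P0 + D) / P0
Gain: $247.68 - $211.92 + $7.75 = $43.51
HPR = $43.51 / $211.92 = 0.2053

0.2053


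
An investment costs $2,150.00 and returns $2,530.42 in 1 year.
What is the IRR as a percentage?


Formula: IRR = C1/C0 - 1
Substituting: IRR = $2,530.42 / $2,150.00 - 1
Ratio: 1.17694 - 1 = 0.17694
IRR = 17.694%

17.694%


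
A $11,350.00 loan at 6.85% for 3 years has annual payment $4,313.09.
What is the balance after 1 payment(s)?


Formula: Balance = PV*(1+r)^k - PMT*((1+r)^k - 1)/r
Growth: (1 + 0.0685)^1 = 1.0685
Accumulated factor: ((1+r)^k - 1)/r = 1.0
Balance = $11,350.00 * 1.0685 - $4,313.09 * 1.0
Balance = $7,814.39

$7,814.39


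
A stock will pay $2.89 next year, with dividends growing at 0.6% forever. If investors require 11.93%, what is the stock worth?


Formula: P = D1 / (r - g)
Spread: r - g = 0.1193 - 0.006 = 0.1133
Substituting: P = $2.89 / 0.1133
P = $25.51

$25.51


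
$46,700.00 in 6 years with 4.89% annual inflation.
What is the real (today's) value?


Formula: Real value = nominal / (1 + inflation)^years
Price level: (1 + 0.0489)^6 = 1.331694
Real value = $46,700.00 / 1.331694 = $35,068.11

$35,068.11


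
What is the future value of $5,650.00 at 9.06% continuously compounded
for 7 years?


Formula: FV = P * e^(r*t)
Exponent: r*t = 0.0906 * 7 = 0.6342
e^(0.6342) = 1.885513
FV = $5,650.00 * 1.885513 = $10,653.15

$10,653.15


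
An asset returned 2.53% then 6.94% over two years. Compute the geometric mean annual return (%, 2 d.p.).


Formula: Geometric mean = ((1+r1)*(1+r2))^(1/2) - 1
Product: (1 + 0.0253) * (1 + 0.0694) = 1.0253 * 1.0694 = 1.096456
Square root: 1.096456^0.5 = 1.047118
Geometric mean = 1.047118 - 1 = 0.047118
As percentage: 4.71%

4.71%


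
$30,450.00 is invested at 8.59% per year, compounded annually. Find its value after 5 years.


Formula: FV = P * (1 + r)^n
Substituting: FV = $30,450.00 * (1 + 0.0859)^5
Growth factor: (1.0859)^5 = 1.509903
FV = $30,450.00 * 1.509903 = $45,976.56

$45,976.56


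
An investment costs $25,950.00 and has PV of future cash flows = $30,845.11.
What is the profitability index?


Formula: PI = PV(cash flows) / initial investment
Substituting: PI = $30,845.11 / $25,950.00
PI = 1.1886

1.1886


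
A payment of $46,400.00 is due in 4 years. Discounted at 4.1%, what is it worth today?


Formula: PV = FV / (1 + r)^n
Substituting: PV = $46,400.00 / (1 + 0.041)^4
Discount factor: (1.041)^4 = 1.174365
PV = $46,400.00 / 1.174365 = $39,510.73

$39,510.73


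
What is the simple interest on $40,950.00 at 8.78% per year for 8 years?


Formula: I = P * r * t
Substituting: I = $40,950.00 * 0.0878 * 8
Step: I = $40,950.00 * 0.7024
I = $28,763.28

$28,763.28


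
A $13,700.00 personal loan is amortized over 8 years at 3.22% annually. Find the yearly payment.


Formula: PMT = PV * r / (1 - (1+r)^(-n))
Denominator: 1 - (1 + 0.0322)^(-8) = 0.223951
Numerator: $13,700.00 * 0.0322 = 441.14
PMT = 441.14 / 0.223951 = $1,969.81

$1,969.81


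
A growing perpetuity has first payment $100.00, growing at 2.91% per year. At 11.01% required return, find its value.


Formula: PV = C / (r - g)
Spread: r - g = 0.1101 - 0.0291 = 0.081
Substituting: PV = $100.00 / 0.081
PV = $1,234.57

$1,234.57


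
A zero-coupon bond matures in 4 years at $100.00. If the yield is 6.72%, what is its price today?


Formula: Price = FV / (1 + r)^n
Substituting: Price = $100.00 / (1 + 0.0672)^4
Discount factor: (1.0672)^4 = 1.297129
Price = $100.00 / 1.297129 = $77.09

$77.09


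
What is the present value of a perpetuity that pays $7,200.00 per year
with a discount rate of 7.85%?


Formula: PV = C / r
Substituting: PV = $7,200.00 / 0.0785
PV = $91,719.75

$91,719.75


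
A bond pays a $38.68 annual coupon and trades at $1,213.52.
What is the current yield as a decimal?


Formula: Current yield = annual coupon / price
Substituting: CY = $38.68 / $1,213.52
CY = 0.031874

0.031874


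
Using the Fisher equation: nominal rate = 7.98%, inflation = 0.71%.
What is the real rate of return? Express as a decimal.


Formula: (1 + r_real) = (1 + r_nom) / (1 + inflation)
Substituting: (1 + r_real) = 1.0798 / 1.0071
(1 + r_real) = 1.072187
r_real = 1.072187 - 1 = 0.072187

0.072187


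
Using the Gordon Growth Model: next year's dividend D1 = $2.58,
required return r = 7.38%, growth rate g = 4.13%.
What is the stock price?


Formula: P = D1 / (r - g)
Spread: r - g = 0.0738 - 0.0413 = 0.0325
Substituting: P = $2.58 / 0.0325
P = $79.38

$79.38


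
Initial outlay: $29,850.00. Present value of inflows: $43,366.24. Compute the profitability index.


Formula: PI = PV(cash flows) / initial investment
Substituting: PI = $43,366.24 / $29,850.00
PI = 1.4528

1.4528


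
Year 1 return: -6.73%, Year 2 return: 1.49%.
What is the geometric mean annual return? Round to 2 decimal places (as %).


Formula: Geometric mean = ((1+r1)*(1+r2))^(1/2) - 1
Product: (1 + -0.0673) * (1 + 0.0149) = 0.9327 * 1.0149 = 0.946597
Square root: 0.946597^0.5 = 0.972932
Geometric mean = 0.972932 - 1 = -0.027068
As percentage: -2.71%

-2.71%


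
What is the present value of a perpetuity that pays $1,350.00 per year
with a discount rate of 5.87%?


Formula: PV = C / r
Substituting: PV = $1,350.00 / 0.0587
PV = $22,998.30

$22,998.30


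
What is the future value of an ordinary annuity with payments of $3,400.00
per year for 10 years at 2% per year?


Formula: FV = PMT * ((1+r)^n - 1) / r
Growth factor: (1 + 0.02)^10 = 1.218994
Numerator: 1.218994 - 1 = 0.218994
FV = $3,400.00 * 0.218994 / 0.02 = $37,229.05

$37,229.05


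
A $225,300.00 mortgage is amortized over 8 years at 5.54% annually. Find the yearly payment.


Formula: PMT = PV * r / (1 - (1+r)^(-n))
Denominator: 1 - (1 + 0.0554)^(-8) = 0.350374
Numerator: $225,300.00 * 0.0554 = 12481.62
PMT = 12481.62 / 0.350374 = $35,623.69

$35,623.69


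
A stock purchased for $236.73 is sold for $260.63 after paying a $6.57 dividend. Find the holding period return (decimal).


Formula: HPR = (P1 - P0 + D) / P0
Gain: $260.63 - $236.73 + $6.57 = $30.47
HPR = $30.47 / $236.73 = 0.1287

0.1287


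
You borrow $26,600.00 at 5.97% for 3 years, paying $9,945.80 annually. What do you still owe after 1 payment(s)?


Formula: Balance = PV*(1+r)^k - PMT*((1+r)^k - 1)/r
Growth: (1 + 0.0597)^1 = 1.0597
Accumulated factor: ((1+r)^k - 1)/r = 1.0
Balance = $26,600.00 * 1.0597 - $9,945.80 * 1.0
Balance = $18,242.22

$18,242.22


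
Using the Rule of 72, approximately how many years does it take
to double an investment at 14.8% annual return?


Formula: Years ≈ 72 / r
Substituting: Years ≈ 72 / 14.8
Years ≈ 4.9

4.9 years


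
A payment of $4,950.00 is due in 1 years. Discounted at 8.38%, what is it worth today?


Formula: PV = FV / (1 + r)^n
Substituting: PV = $4,950.00 / (1 + 0.0838)^1
Discount factor: (1.0838)^1 = 1.0838
PV = $4,950.00 / 1.0838 = $4,567.26

$4,567.26


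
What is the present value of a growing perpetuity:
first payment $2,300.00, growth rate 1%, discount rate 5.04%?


Formula: PV = C / (r - g)
Spread: r - g = 0.0504 - 0.01 = 0.0404
Substituting: PV = $2,300.00 / 0.0404
PV = $56,930.69

$56,930.69


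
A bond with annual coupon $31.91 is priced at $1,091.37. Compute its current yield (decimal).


Formula: Current yield = annual coupon / price
Substituting: CY = $31.91 / $1,091.37
CY = 0.029238

0.029238


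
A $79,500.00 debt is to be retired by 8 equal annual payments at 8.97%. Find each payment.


Formula: PMT = PV * r / (1 - (1+r)^(-n))
Denominator: 1 - (1 + 0.0897)^(-8) = 0.497027
Numerator: $79,500.00 * 0.0897 = 7131.15
PMT = 7131.15 / 0.497027 = $14,347.60

$14,347.60


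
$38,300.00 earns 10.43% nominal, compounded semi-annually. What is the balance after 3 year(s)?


Formula: FV = P * (1 + r/m)^(m*t)
Period rate: r/m = 0.1043 / 2 = 0.05215
Total periods: m*t = 2 * 3 = 6
Growth factor: (1 + 0.05215)^6 = 1.356644
FV = $38,300.00 * 1.356644 = $51,959.47

$51,959.47


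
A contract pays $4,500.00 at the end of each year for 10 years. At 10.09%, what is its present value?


Formula: PV = PMT * (1 - (1+r)^(-n)) / r
Discount factor: (1 + 0.1009)^(-10) = 0.382403
Bracket: 1 - 0.382403 = 0.617597
PV = $4,500.00 * 0.617597 / 0.1009 = $27,543.97

$27,543.97


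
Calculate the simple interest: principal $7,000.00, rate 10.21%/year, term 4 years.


Formula: I = P * r * t
Substituting: I = $7,000.00 * 0.1021 * 4
Step: I = $7,000.00 * 0.4084
I = $2,858.80

$2,858.80


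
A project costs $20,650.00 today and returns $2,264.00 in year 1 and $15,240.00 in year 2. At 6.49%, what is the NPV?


Formula: NPV = C0 + C1/(1+r) + C2/(1+r)^2
Discount C1: $2,264.00 / (1 + 0.0649) = $2,126.02
Discount C2: $15,240.00 / (1 + 0.0649)^2 = $13,439.01
NPV = -$20,650.00 + $2,126.02 + $13,439.01 = -$5,084.97

-$5,084.97


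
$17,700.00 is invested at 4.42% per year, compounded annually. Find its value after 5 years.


Formula: FV = P * (1 + r)^n
Substituting: FV = $17,700.00 * (1 + 0.0442)^5
Growth factor: (1.0442)^5 = 1.241419
FV = $17,700.00 * 1.241419 = $21,973.12

$21,973.12


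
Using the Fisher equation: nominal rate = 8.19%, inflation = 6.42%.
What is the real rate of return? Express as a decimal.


Formula: (1 + r_real) = (1 + r_nom) / (1 + inflation)
Substituting: (1 + r_real) = 1.0819 / 1.0642
(1 + r_real) = 1.016632
r_real = 1.016632 - 1 = 0.016632

0.016632


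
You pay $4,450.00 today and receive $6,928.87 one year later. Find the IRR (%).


Formula: IRR = C1/C0 - 1
Substituting: IRR = $6,928.87 / $4,450.00 - 1
Ratio: 1.557049 - 1 = 0.557049
IRR = 55.7049%

55.7049%


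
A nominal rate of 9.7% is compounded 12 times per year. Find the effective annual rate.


Formula: EAR = (1 + r/m)^m - 1
Period rate: r/m = 0.097 / 12 = 0.008083
Compounding: (1 + 0.008083)^12 = 1.101431
EAR = 1.101431 - 1 = 0.101431

0.101431


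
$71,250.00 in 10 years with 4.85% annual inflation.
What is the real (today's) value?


Formula: Real value = nominal / (1 + inflation)^years
Price level: (1 + 0.0485)^10 = 1.605774
Real value = $71,250.00 / 1.605774 = $44,371.13

$44,371.13


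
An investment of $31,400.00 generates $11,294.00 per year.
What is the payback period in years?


Formula: Payback = investment / annual cash flow
Substituting: Payback = $31,400.00 / $11,294.00
Payback = 2.7802 years

2.7802 years


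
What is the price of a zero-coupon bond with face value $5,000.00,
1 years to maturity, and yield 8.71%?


Formula: Price = FV / (1 + r)^n
Substituting: Price = $5,000.00 / (1 + 0.0871)^1
Discount factor: (1.0871)^1 = 1.0871
Price = $5,000.00 / 1.0871 = $4,599.39

$4,599.39


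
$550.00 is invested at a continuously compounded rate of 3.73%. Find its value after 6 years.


Formula: FV = P * e^(r*t)
Exponent: r*t = 0.0373 * 6 = 0.2238
e^(0.2238) = 1.250821
FV = $550.00 * 1.250821 = $687.95

$687.95


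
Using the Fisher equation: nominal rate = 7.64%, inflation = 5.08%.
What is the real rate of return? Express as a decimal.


Formula: (1 + r_real) = (1 + r_nom) / (1 + inflation)
Substituting: (1 + r_real) = 1.0764 / 1.0508
(1 + r_real) = 1.024362
r_real = 1.024362 - 1 = 0.024362

0.024362


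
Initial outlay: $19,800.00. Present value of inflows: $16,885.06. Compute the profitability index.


Formula: PI = PV(cash flows) / initial investment
Substituting: PI = $16,885.06 / $19,800.00
PI = 0.8528

0.8528


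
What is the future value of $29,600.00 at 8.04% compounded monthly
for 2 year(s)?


Formula: FV = P * (1 + r/m)^(m*t)
Period rate: r/m = 0.0804 / 12 = 0.0067
Total periods: m*t = 12 * 2 = 24
Growth factor: (1 + 0.0067)^24 = 1.17382
FV = $29,600.00 * 1.17382 = $34,745.08

$34,745.08


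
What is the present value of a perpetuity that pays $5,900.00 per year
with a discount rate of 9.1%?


Formula: PV = C / r
Substituting: PV = $5,900.00 / 0.091
PV = $64,835.16

$64,835.16


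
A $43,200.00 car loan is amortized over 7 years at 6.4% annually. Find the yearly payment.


Formula: PMT = PV * r / (1 - (1+r)^(-n))
Denominator: 1 - (1 + 0.064)^(-7) = 0.352248
Numerator: $43,200.00 * 0.064 = 2764.8
PMT = 2764.8 / 0.352248 = $7,849.01

$7,849.01


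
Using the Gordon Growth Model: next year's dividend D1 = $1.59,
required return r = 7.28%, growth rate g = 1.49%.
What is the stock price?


Formula: P = D1 / (r - g)
Spread: r - g = 0.0728 - 0.0149 = 0.0579
Substituting: P = $1.59 / 0.0579
P = $27.46

$27.46


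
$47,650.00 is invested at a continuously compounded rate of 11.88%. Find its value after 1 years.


Formula: FV = P * e^(r*t)
Exponent: r*t = 0.1188 * 1 = 0.1188
e^(0.1188) = 1.126145
FV = $47,650.00 * 1.126145 = $53,660.79

$53,660.79


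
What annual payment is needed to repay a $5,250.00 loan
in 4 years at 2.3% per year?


Formula: PMT = PV * r / (1 - (1+r)^(-n))
Denominator: 1 - (1 + 0.023)^(-4) = 0.086944
Numerator: $5,250.00 * 0.023 = 120.75
PMT = 120.75 / 0.086944 = $1,388.83

$1,388.83


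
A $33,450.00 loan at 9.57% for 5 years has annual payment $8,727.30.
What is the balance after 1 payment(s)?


Formula: Balance = PV*(1+r)^k - PMT*((1+r)^k - 1)/r
Growth: (1 + 0.0957)^1 = 1.0957
Accumulated factor: ((1+r)^k - 1)/r = 1.0
Balance = $33,450.00 * 1.0957 - $8,727.30 * 1.0
Balance = $27,923.87

$27,923.87


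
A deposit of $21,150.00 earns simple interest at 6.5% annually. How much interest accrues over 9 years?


Formula: I = P * r * t
Substituting: I = $21,150.00 * 0.065 * 9
Step: I = $21,150.00 * 0.585
I = $12,372.75

$12,372.75


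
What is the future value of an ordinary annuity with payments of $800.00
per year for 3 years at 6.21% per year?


Formula: FV = PMT * ((1+r)^n - 1) / r
Growth factor: (1 + 0.0621)^3 = 1.198109
Numerator: 1.198109 - 1 = 0.198109
FV = $800.00 * 0.198109 / 0.0621 = $2,552.13

$2,552.13


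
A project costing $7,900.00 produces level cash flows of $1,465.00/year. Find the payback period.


Formula: Payback = investment / annual cash flow
Substituting: Payback = $7,900.00 / $1,465.00
Payback = 5.3925 years

5.3925 years


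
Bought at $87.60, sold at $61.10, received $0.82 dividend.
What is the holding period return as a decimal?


Formula: HPR = (P1 - P0 + D) / P0
Gain: $61.10 - $87.60 + $0.82 = -$25.68
HPR = -$25.68 / $87.60 = -0.2932

-0.2932


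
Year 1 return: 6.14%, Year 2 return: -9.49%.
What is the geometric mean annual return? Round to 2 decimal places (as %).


Formula: Geometric mean = ((1+r1)*(1+r2))^(1/2) - 1
Product: (1 + 0.0614) * (1 + -0.0949) = 1.0614 * 0.9051 = 0.960673
Square root: 0.960673^0.5 = 0.980139
Geometric mean = 0.980139 - 1 = -0.019861
As percentage: -1.99%

-1.99%


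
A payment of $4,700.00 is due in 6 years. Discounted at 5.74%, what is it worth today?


Formula: PV = FV / (1 + r)^n
Substituting: PV = $4,700.00 / (1 + 0.0574)^6
Discount factor: (1.0574)^6 = 1.39777
PV = $4,700.00 / 1.39777 = $3,362.50

$3,362.50


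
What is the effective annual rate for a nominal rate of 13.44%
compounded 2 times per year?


Formula: EAR = (1 + r/m)^m - 1
Period rate: r/m = 0.1344 / 2 = 0.0672
Compounding: (1 + 0.0672)^2 = 1.138916
EAR = 1.138916 - 1 = 0.138916

0.138916


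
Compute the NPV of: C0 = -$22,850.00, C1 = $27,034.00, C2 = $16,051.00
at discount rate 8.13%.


Formula: NPV = C0 + C1/(1+r) + C2/(1+r)^2
Discount C1: $27,034.00 / (1 + 0.0813) = $25,001.39
Discount C2: $16,051.00 / (1 + 0.0813)^2 = $13,728.08
NPV = -$22,850.00 + $25,001.39 + $13,728.08 = $15,879.46

$15,879.46


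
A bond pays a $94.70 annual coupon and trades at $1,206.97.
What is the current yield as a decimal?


Formula: Current yield = annual coupon / price
Substituting: CY = $94.70 / $1,206.97
CY = 0.078461

0.078461


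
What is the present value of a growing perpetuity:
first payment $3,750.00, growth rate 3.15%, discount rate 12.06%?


Formula: PV = C / (r - g)
Spread: r - g = 0.1206 - 0.0315 = 0.0891
Substituting: PV = $3,750.00 / 0.0891
PV = $42,087.54

$42,087.54


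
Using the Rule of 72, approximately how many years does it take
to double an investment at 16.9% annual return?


Formula: Years ≈ 72 / r
Substituting: Years ≈ 72 / 16.9
Years ≈ 4.3

4.3 years


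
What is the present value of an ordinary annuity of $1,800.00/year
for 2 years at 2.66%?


Formula: PV = PMT * (1 - (1+r)^(-n)) / r
Discount factor: (1 + 0.0266)^(-2) = 0.94885
Bracket: 1 - 0.94885 = 0.05115
PV = $1,800.00 * 0.05115 / 0.0266 = $3,461.29

$3,461.29


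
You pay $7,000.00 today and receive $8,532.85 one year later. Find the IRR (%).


Formula: IRR = C1/C0 - 1
Substituting: IRR = $8,532.85 / $7,000.00 - 1
Ratio: 1.218979 - 1 = 0.218979
IRR = 21.8979%

21.8979%


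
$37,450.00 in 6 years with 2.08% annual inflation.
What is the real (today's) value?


Formula: Real value = nominal / (1 + inflation)^years
Price level: (1 + 0.0208)^6 = 1.131472
Real value = $37,450.00 / 1.131472 = $33,098.47

$33,098.47


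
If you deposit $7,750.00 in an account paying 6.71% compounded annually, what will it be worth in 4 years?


Formula: FV = P * (1 + r)^n
Substituting: FV = $7,750.00 * (1 + 0.0671)^4
Growth factor: (1.0671)^4 = 1.296643
FV = $7,750.00 * 1.296643 = $10,048.98

$10,048.98


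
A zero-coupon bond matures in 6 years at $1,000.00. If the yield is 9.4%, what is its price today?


Formula: Price = FV / (1 + r)^n
Substituting: Price = $1,000.00 / (1 + 0.094)^6
Discount factor: (1.094)^6 = 1.714368
Price = $1,000.00 / 1.714368 = $583.31

$583.31


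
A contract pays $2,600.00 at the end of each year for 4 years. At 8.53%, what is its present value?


Formula: PV = PMT * (1 - (1+r)^(-n)) / r
Discount factor: (1 + 0.0853)^(-4) = 0.720777
Bracket: 1 - 0.720777 = 0.279223
PV = $2,600.00 * 0.279223 / 0.0853 = $8,510.91

$8,510.91


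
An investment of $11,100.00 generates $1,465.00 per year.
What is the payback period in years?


Formula: Payback = investment / annual cash flow
Substituting: Payback = $11,100.00 / $1,465.00
Payback = 7.5768 years

7.5768 years


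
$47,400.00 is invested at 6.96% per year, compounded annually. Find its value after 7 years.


Formula: FV = P * (1 + r)^n
Substituting: FV = $47,400.00 * (1 + 0.0696)^7
Growth factor: (1.0696)^7 = 1.601584
FV = $47,400.00 * 1.601584 = $75,915.09

$75,915.09


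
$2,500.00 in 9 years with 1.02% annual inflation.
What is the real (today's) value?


Formula: Real value = nominal / (1 + inflation)^years
Price level: (1 + 0.0102)^9 = 1.095636
Real value = $2,500.00 / 1.095636 = $2,281.78

$2,281.78


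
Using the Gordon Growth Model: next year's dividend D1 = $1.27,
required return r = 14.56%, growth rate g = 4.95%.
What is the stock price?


Formula: P = D1 / (r - g)
Spread: r - g = 0.1456 - 0.0495 = 0.0961
Substituting: P = $1.27 / 0.0961
P = $13.22

$13.22


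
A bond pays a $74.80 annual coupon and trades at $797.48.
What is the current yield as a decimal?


Formula: Current yield = annual coupon / price
Substituting: CY = $74.80 / $797.48
CY = 0.093795

0.093795


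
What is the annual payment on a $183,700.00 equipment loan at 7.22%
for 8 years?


Formula: PMT = PV * r / (1 - (1+r)^(-n))
Denominator: 1 - (1 + 0.0722)^(-8) = 0.427476
Numerator: $183,700.00 * 0.0722 = 13263.14
PMT = 13263.14 / 0.427476 = $31,026.62

$31,026.62


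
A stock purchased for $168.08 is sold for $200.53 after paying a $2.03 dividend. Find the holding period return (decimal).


Formula: HPR = (P1 - P0 + D) / P0
Gain: $200.53 - $168.08 + $2.03 = $34.48
HPR = $34.48 / $168.08 = 0.2051

0.2051


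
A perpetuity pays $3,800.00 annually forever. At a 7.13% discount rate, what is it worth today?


Formula: PV = C / r
Substituting: PV = $3,800.00 / 0.0713
PV = $53,295.93

$53,295.93


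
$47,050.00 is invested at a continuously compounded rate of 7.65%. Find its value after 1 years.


Formula: FV = P * e^(r*t)
Exponent: r*t = 0.0765 * 1 = 0.0765
e^(0.0765) = 1.079502
FV = $47,050.00 * 1.079502 = $50,790.58

$50,790.58


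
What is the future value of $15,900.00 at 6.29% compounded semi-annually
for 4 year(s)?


Formula: FV = P * (1 + r/m)^(m*t)
Period rate: r/m = 0.0629 / 2 = 0.03145
Total periods: m*t = 2 * 4 = 8
Growth factor: (1 + 0.03145)^8 = 1.281107
FV = $15,900.00 * 1.281107 = $20,369.60

$20,369.60


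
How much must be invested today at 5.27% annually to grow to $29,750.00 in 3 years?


Formula: PV = FV / (1 + r)^n
Substituting: PV = $29,750.00 / (1 + 0.0527)^3
Discount factor: (1.0527)^3 = 1.166578
PV = $29,750.00 / 1.166578 = $25,501.93

$25,501.93


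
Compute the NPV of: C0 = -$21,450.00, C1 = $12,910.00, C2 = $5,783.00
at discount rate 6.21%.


Formula: NPV = C0 + C1/(1+r) + C2/(1+r)^2
Discount C1: $12,910.00 / (1 + 0.0621) = $12,155.16
Discount C2: $5,783.00 / (1 + 0.0621)^2 = $5,126.52
NPV = -$21,450.00 + $12,155.16 + $5,126.52 = -$4,168.32

-$4,168.32


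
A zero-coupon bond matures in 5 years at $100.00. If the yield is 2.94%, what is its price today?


Formula: Price = FV / (1 + r)^n
Substituting: Price = $100.00 / (1 + 0.0294)^5
Discount factor: (1.0294)^5 = 1.155901
Price = $100.00 / 1.155901 = $86.51

$86.51


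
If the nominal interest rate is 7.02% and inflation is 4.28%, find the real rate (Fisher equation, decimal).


Formula: (1 + r_real) = (1 + r_nom) / (1 + inflation)
Substituting: (1 + r_real) = 1.0702 / 1.0428
(1 + r_real) = 1.026275
r_real = 1.026275 - 1 = 0.026275

0.026275


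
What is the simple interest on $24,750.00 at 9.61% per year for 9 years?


Formula: I = P * r * t
Substituting: I = $24,750.00 * 0.0961 * 9
Step: I = $24,750.00 * 0.8649
I = $21,406.28

$21,406.28


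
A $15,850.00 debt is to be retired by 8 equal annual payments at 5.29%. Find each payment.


Formula: PMT = PV * r / (1 - (1+r)^(-n))
Denominator: 1 - (1 + 0.0529)^(-8) = 0.337931
Numerator: $15,850.00 * 0.0529 = 838.465
PMT = 838.465 / 0.337931 = $2,481.17

$2,481.17


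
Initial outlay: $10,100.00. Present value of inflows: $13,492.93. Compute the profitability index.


Formula: PI = PV(cash flows) / initial investment
Substituting: PI = $13,492.93 / $10,100.00
PI = 1.3359

1.3359


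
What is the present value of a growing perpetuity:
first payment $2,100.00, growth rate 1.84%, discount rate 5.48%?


Formula: PV = C / (r - g)
Spread: r - g = 0.0548 - 0.0184 = 0.0364
Substituting: PV = $2,100.00 / 0.0364
PV = $57,692.31

$57,692.31


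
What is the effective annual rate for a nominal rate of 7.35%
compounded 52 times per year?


Formula: EAR = (1 + r/m)^m - 1
Period rate: r/m = 0.0735 / 52 = 0.001413
Compounding: (1 + 0.001413)^52 = 1.076213
EAR = 1.076213 - 1 = 0.076213

0.076213


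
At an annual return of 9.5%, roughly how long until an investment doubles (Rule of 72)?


Formula: Years ≈ 72 / r
Substituting: Years ≈ 72 / 9.5
Years ≈ 7.6

7.6 years


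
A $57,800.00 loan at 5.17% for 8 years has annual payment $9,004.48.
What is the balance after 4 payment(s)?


Formula: Balance = PV*(1+r)^k - PMT*((1+r)^k - 1)/r
Growth: (1 + 0.0517)^4 = 1.223397
Accumulated factor: ((1+r)^k - 1)/r = 4.32103
Balance = $57,800.00 * 1.223397 - $9,004.48 * 4.32103
Balance = $31,803.73

$31,803.73


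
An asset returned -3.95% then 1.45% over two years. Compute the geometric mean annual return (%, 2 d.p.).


Formula: Geometric mean = ((1+r1)*(1+r2))^(1/2) - 1
Product: (1 + -0.0395) * (1 + 0.0145) = 0.9605 * 1.0145 = 0.974427
Square root: 0.974427^0.5 = 0.987131
Geometric mean = 0.987131 - 1 = -0.012869
As percentage: -1.29%

-1.29%


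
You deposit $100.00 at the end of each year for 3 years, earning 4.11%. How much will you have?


Formula: FV = PMT * ((1+r)^n - 1) / r
Growth factor: (1 + 0.0411)^3 = 1.128437
Numerator: 1.128437 - 1 = 0.128437
FV = $100.00 * 0.128437 / 0.0411 = $312.50

$312.50


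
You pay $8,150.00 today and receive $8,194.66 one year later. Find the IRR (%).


Formula: IRR = C1/C0 - 1
Substituting: IRR = $8,194.66 / $8,150.00 - 1
Ratio: 1.00548 - 1 = 0.00548
IRR = 0.548%

0.548%


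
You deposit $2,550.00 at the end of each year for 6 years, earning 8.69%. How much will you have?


Formula: FV = PMT * ((1+r)^n - 1) / r
Growth factor: (1 + 0.0869)^6 = 1.648684
Numerator: 1.648684 - 1 = 0.648684
FV = $2,550.00 * 0.648684 / 0.0869 = $19,035.04

$19,035.04


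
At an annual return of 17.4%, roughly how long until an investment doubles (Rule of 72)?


Formula: Years ≈ 72 / r
Substituting: Years ≈ 72 / 17.4
Years ≈ 4.1

4.1 years


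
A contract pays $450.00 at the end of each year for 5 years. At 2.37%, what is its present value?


Formula: PV = PMT * (1 - (1+r)^(-n)) / r
Discount factor: (1 + 0.0237)^(-5) = 0.889481
Bracket: 1 - 0.889481 = 0.110519
PV = $450.00 * 0.110519 / 0.0237 = $2,098.47

$2,098.47


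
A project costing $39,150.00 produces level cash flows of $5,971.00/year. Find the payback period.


Formula: Payback = investment / annual cash flow
Substituting: Payback = $39,150.00 / $5,971.00
Payback = 6.5567 years

6.5567 years


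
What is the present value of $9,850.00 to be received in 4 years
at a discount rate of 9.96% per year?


Formula: PV = FV / (1 + r)^n
Substituting: PV = $9,850.00 / (1 + 0.0996)^4
Discount factor: (1.0996)^4 = 1.461972
PV = $9,850.00 / 1.461972 = $6,737.48

$6,737.48


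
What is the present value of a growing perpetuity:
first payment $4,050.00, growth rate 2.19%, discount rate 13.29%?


Formula: PV = C / (r - g)
Spread: r - g = 0.1329 - 0.0219 = 0.111
Substituting: PV = $4,050.00 / 0.111
PV = $36,486.49

$36,486.49


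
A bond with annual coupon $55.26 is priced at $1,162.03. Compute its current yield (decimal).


Formula: Current yield = annual coupon / price
Substituting: CY = $55.26 / $1,162.03
CY = 0.047555

0.047555


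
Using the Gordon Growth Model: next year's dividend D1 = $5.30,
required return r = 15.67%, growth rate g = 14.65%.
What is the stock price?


Formula: P = D1 / (r - g)
Spread: r - g = 0.1567 - 0.1465 = 0.0102
Substituting: P = $5.30 / 0.0102
P = $519.61

$519.61


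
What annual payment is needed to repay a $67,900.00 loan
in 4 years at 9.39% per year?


Formula: PMT = PV * r / (1 - (1+r)^(-n))
Denominator: 1 - (1 + 0.0939)^(-4) = 0.301624
Numerator: $67,900.00 * 0.0939 = 6375.81
PMT = 6375.81 / 0.301624 = $21,138.29

$21,138.29


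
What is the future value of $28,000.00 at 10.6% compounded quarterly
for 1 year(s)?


Formula: FV = P * (1 + r/m)^(m*t)
Period rate: r/m = 0.106 / 4 = 0.0265
Total periods: m*t = 4 * 1 = 4
Growth factor: (1 + 0.0265)^4 = 1.110288
FV = $28,000.00 * 1.110288 = $31,088.08

$31,088.08


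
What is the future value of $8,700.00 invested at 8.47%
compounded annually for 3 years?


Formula: FV = P * (1 + r)^n
Substituting: FV = $8,700.00 * (1 + 0.0847)^3
Growth factor: (1.0847)^3 = 1.27623
FV = $8,700.00 * 1.27623 = $11,103.20

$11,103.20


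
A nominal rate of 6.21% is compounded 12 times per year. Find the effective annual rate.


Formula: EAR = (1 + r/m)^m - 1
Period rate: r/m = 0.0621 / 12 = 0.005175
Compounding: (1 + 0.005175)^12 = 1.063898
EAR = 1.063898 - 1 = 0.063898

0.063898


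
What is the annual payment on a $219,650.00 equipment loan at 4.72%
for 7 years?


Formula: PMT = PV * r / (1 - (1+r)^(-n))
Denominator: 1 - (1 + 0.0472)^(-7) = 0.27591
Numerator: $219,650.00 * 0.0472 = 10367.48
PMT = 10367.48 / 0.27591 = $37,575.59

$37,575.59


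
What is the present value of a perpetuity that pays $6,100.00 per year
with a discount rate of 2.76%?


Formula: PV = C / r
Substituting: PV = $6,100.00 / 0.0276
PV = $221,014.49

$221,014.49


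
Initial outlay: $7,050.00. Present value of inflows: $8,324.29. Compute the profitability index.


Formula: PI = PV(cash flows) / initial investment
Substituting: PI = $8,324.29 / $7,050.00
PI = 1.1808

1.1808


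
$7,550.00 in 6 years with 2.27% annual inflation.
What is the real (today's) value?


Formula: Real value = nominal / (1 + inflation)^years
Price level: (1 + 0.0227)^6 = 1.144167
Real value = $7,550.00 / 1.144167 = $6,598.69

$6,598.69


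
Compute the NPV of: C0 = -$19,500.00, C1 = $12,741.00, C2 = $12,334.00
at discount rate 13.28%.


Formula: NPV = C0 + C1/(1+r) + C2/(1+r)^2
Discount C1: $12,741.00 / (1 + 0.1328) = $11,247.35
Discount C2: $12,334.00 / (1 + 0.1328)^2 = $9,611.64
NPV = -$19,500.00 + $11,247.35 + $9,611.64 = $1,358.99

$1,358.99


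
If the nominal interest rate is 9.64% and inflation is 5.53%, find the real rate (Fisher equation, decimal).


Formula: (1 + r_real) = (1 + r_nom) / (1 + inflation)
Substituting: (1 + r_real) = 1.0964 / 1.0553
(1 + r_real) = 1.038946
r_real = 1.038946 - 1 = 0.038946

0.038946


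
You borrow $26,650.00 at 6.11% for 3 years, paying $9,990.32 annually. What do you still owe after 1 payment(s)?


Formula: Balance = PV*(1+r)^k - PMT*((1+r)^k - 1)/r
Growth: (1 + 0.0611)^1 = 1.0611
Accumulated factor: ((1+r)^k - 1)/r = 1.0
Balance = $26,650.00 * 1.0611 - $9,990.32 * 1.0
Balance = $18,288.00

$18,288.00


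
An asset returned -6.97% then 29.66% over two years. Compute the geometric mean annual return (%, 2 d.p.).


Formula: Geometric mean = ((1+r1)*(1+r2))^(1/2) - 1
Product: (1 + -0.0697) * (1 + 0.2966) = 0.9303 * 1.2966 = 1.206227
Square root: 1.206227^0.5 = 1.098284
Geometric mean = 1.098284 - 1 = 0.098284
As percentage: 9.83%

9.83%


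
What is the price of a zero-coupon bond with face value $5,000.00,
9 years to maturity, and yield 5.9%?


Formula: Price = FV / (1 + r)^n
Substituting: Price = $5,000.00 / (1 + 0.059)^9
Discount factor: (1.059)^9 = 1.675188
Price = $5,000.00 / 1.675188 = $2,984.74

$2,984.74


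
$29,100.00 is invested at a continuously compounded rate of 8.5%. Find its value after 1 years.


Formula: FV = P * e^(r*t)
Exponent: r*t = 0.085 * 1 = 0.085
e^(0.085) = 1.088717
FV = $29,100.00 * 1.088717 = $31,681.67

$31,681.67


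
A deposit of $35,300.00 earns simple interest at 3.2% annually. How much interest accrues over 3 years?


Formula: I = P * r * t
Substituting: I = $35,300.00 * 0.032 * 3
Step: I = $35,300.00 * 0.096
I = $3,388.80

$3,388.80


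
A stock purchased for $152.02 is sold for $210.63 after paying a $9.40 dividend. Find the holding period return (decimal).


Formula: HPR = (P1 - P0 + D) / P0
Gain: $210.63 - $152.02 + $9.40 = $68.01
HPR = $68.01 / $152.02 = 0.4474

0.4474


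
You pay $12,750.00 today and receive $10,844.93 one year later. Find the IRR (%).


Formula: IRR = C1/C0 - 1
Substituting: IRR = $10,844.93 / $12,750.00 - 1
Ratio: 0.850583 - 1 = -0.149417
IRR = -14.9417%

-14.9417%


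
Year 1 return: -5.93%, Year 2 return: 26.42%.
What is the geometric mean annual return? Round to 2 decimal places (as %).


Formula: Geometric mean = ((1+r1)*(1+r2))^(1/2) - 1
Product: (1 + -0.0593) * (1 + 0.2642) = 0.9407 * 1.2642 = 1.189233
Square root: 1.189233^0.5 = 1.09052
Geometric mean = 1.09052 - 1 = 0.09052
As percentage: 9.05%

9.05%


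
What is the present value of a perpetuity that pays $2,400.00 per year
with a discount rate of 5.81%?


Formula: PV = C / r
Substituting: PV = $2,400.00 / 0.0581
PV = $41,308.09

$41,308.09


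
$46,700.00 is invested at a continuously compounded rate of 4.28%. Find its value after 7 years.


Formula: FV = P * e^(r*t)
Exponent: r*t = 0.0428 * 7 = 0.2996
e^(0.2996) = 1.349319
FV = $46,700.00 * 1.349319 = $63,013.20

$63,013.20


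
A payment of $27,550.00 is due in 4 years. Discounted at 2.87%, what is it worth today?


Formula: PV = FV / (1 + r)^n
Substituting: PV = $27,550.00 / (1 + 0.0287)^4
Discount factor: (1.0287)^4 = 1.119837
PV = $27,550.00 / 1.119837 = $24,601.79

$24,601.79


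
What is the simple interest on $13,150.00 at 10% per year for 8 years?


Formula: I = P * r * t
Substituting: I = $13,150.00 * 0.1 * 8
Step: I = $13,150.00 * 0.8
I = $10,520.00

$10,520.00


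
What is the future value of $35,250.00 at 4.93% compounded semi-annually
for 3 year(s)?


Formula: FV = P * (1 + r/m)^(m*t)
Period rate: r/m = 0.0493 / 2 = 0.02465
Total periods: m*t = 2 * 3 = 6
Growth factor: (1 + 0.02465)^6 = 1.157319
FV = $35,250.00 * 1.157319 = $40,795.51

$40,795.51


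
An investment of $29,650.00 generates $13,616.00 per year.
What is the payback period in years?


Formula: Payback = investment / annual cash flow
Substituting: Payback = $29,650.00 / $13,616.00
Payback = 2.1776 years

2.1776 years


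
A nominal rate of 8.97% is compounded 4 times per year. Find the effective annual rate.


Formula: EAR = (1 + r/m)^m - 1
Period rate: r/m = 0.0897 / 4 = 0.022425
Compounding: (1 + 0.022425)^4 = 1.092763
EAR = 1.092763 - 1 = 0.092763

0.092763


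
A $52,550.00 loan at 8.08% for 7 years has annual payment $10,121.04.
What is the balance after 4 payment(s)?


Formula: Balance = PV*(1+r)^k - PMT*((1+r)^k - 1)/r
Growth: (1 + 0.0808)^4 = 1.364525
Accumulated factor: ((1+r)^k - 1)/r = 4.511442
Balance = $52,550.00 * 1.364525 - $10,121.04 * 4.511442
Balance = $26,045.28

$26,045.28


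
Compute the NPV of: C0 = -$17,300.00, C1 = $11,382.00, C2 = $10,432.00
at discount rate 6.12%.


Formula: NPV = C0 + C1/(1+r) + C2/(1+r)^2
Discount C1: $11,382.00 / (1 + 0.0612) = $10,725.59
Discount C2: $10,432.00 / (1 + 0.0612)^2 = $9,263.46
NPV = -$17,300.00 + $10,725.59 + $9,263.46 = $2,689.05

$2,689.05


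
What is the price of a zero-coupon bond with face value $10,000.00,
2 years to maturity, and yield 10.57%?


Formula: Price = FV / (1 + r)^n
Substituting: Price = $10,000.00 / (1 + 0.1057)^2
Discount factor: (1.1057)^2 = 1.222572
Price = $10,000.00 / 1.222572 = $8,179.47

$8,179.47


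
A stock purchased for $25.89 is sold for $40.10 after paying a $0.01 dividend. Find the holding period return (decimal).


Formula: HPR = (P1 - P0 + D) / P0
Gain: $40.10 - $25.89 + $0.01 = $14.22
HPR = $14.22 / $25.89 = 0.5492

0.5492


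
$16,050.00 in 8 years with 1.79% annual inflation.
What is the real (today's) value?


Formula: Real value = nominal / (1 + inflation)^years
Price level: (1 + 0.0179)^8 = 1.1525
Real value = $16,050.00 / 1.1525 = $13,926.25

$13,926.25


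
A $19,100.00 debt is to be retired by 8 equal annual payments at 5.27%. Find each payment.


Formula: PMT = PV * r / (1 - (1+r)^(-n))
Denominator: 1 - (1 + 0.0527)^(-8) = 0.336924
Numerator: $19,100.00 * 0.0527 = 1006.57
PMT = 1006.57 / 0.336924 = $2,987.52

$2,987.52


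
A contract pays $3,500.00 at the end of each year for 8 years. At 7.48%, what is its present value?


Formula: PV = PMT * (1 - (1+r)^(-n)) / r
Discount factor: (1 + 0.0748)^(-8) = 0.561537
Bracket: 1 - 0.561537 = 0.438463
PV = $3,500.00 * 0.438463 / 0.0748 = $20,516.30

$20,516.30


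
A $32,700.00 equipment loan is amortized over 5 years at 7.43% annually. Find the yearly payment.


Formula: PMT = PV * r / (1 - (1+r)^(-n))
Denominator: 1 - (1 + 0.0743)^(-5) = 0.301169
Numerator: $32,700.00 * 0.0743 = 2429.61
PMT = 2429.61 / 0.301169 = $8,067.26

$8,067.26


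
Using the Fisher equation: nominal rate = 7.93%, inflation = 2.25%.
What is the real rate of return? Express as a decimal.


Formula: (1 + r_real) = (1 + r_nom) / (1 + inflation)
Substituting: (1 + r_real) = 1.0793 / 1.0225
(1 + r_real) = 1.05555
r_real = 1.05555 - 1 = 0.05555

0.05555


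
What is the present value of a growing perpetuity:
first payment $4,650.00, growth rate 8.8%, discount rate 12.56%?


Formula: PV = C / (r - g)
Spread: r - g = 0.1256 - 0.088 = 0.0376
Substituting: PV = $4,650.00 / 0.0376
PV = $123,670.21

$123,670.21


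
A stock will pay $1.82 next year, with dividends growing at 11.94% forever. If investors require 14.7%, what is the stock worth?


Formula: P = D1 / (r - g)
Spread: r - g = 0.147 - 0.1194 = 0.0276
Substituting: P = $1.82 / 0.0276
P = $65.94

$65.94


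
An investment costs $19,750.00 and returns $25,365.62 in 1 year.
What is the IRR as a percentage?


Formula: IRR = C1/C0 - 1
Substituting: IRR = $25,365.62 / $19,750.00 - 1
Ratio: 1.284335 - 1 = 0.284335
IRR = 28.4335%

28.4335%


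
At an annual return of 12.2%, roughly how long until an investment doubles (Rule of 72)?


Formula: Years ≈ 72 / r
Substituting: Years ≈ 72 / 12.2
Years ≈ 5.9

5.9 years


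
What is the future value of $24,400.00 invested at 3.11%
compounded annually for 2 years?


Formula: FV = P * (1 + r)^n
Substituting: FV = $24,400.00 * (1 + 0.0311)^2
Growth factor: (1.0311)^2 = 1.063167
FV = $24,400.00 * 1.063167 = $25,941.28

$25,941.28


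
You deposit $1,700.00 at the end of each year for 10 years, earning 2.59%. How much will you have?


Formula: FV = PMT * ((1+r)^n - 1) / r
Growth factor: (1 + 0.0259)^10 = 1.291369
Numerator: 1.291369 - 1 = 0.291369
FV = $1,700.00 * 0.291369 / 0.0259 = $19,124.59

$19,124.59


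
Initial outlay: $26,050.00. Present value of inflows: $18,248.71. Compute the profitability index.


Formula: PI = PV(cash flows) / initial investment
Substituting: PI = $18,248.71 / $26,050.00
PI = 0.7005

0.7005


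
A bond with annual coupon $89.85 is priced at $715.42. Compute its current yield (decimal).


Formula: Current yield = annual coupon / price
Substituting: CY = $89.85 / $715.42
CY = 0.125591

0.125591


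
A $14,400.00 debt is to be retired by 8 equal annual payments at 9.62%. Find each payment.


Formula: PMT = PV * r / (1 - (1+r)^(-n))
Denominator: 1 - (1 + 0.0962)^(-8) = 0.520397
Numerator: $14,400.00 * 0.0962 = 1385.28
PMT = 1385.28 / 0.520397 = $2,661.97

$2,661.97
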